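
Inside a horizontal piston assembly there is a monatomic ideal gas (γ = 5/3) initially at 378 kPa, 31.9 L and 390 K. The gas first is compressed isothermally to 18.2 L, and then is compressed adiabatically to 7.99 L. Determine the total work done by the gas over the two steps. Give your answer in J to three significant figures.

Step 1 (isothermal): W = P₁V₁ ln(V₂/V₁) = (12058) ln(18.2/31.9) = -6767 J.
After step 1: P = 662.5 kPa, V = 18.2 L, T = 390 K.
Step 2 (adiabatic): W = (P₁V₁ − P₂V₂)/(γ−1) = (12058 − 20875)/0.667 = -13226 J.
W_total = -6767 − 13226 = -19992 J.

W_total ≈ -20000 J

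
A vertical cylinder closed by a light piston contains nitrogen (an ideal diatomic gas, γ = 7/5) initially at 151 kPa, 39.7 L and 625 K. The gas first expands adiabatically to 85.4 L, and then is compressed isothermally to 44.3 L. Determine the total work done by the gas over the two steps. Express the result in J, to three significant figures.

Step 1 (adiabatic): W = (P₁V₁ − P₂V₂)/(γ−1) = (5995 − 4413)/0.4 = 3955 J.
After step 1: P = 51.67 kPa, V = 85.4 L, T = 460.1 K.
Step 2 (isothermal): W = P₁V₁ ln(V₂/V₁) = (4413) ln(44.3/85.4) = -2896 J.
W_total = 3955 − 2896 = 1059 J.

W_total ≈ 1060 J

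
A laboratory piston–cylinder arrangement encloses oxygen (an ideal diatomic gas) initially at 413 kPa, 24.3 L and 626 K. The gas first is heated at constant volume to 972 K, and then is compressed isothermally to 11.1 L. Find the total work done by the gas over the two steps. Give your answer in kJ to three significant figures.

W_total ≈ -12.2 kJ

Step 1 (isochoric): W = 0 (constant volume).
After step 1: P = 641.3 kPa (V unchanged).
Step 2 (isothermal): W = P₁V₁ ln(V₂/V₁) = (15583) ln(11.1/24.3) = -12210 J.
W_total = 0 − 12210 = -12210 J.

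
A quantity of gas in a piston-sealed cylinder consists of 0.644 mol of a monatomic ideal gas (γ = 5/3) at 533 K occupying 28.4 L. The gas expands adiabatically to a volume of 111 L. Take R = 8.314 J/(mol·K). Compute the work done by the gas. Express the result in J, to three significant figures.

Adiabatic: TV^(γ−1) = const with γ = 5/3.
T₂ = T₁ (V₁/V₂)^(γ−1) = 533 × (28.4/111)^0.667 = 533 × 0.403 = 214.8 K.
W_by = nCᵥ(T₁ − T₂) = (0.644)(12.47)(533 − 214.8) = 2555 J.

W ≈ 2560 J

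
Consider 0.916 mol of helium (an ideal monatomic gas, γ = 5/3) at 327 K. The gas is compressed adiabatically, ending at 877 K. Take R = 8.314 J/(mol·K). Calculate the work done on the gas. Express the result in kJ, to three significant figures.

W ≈ 6.28 kJ

Adiabatic ⇒ Q = 0, so W_by = −ΔU = nCᵥ(T₁ − T₂).
Cᵥ = 3R/2 = 12.47 J/(mol·K).
W = (0.916)(12.47)(327 − 877) = -6283 J.
Work on gas = −W_by = 6283 J.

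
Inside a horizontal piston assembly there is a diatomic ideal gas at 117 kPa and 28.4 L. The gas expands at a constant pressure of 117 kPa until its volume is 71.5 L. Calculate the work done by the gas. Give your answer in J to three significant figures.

W ≈ 5040 J

Isobaric: W = P ΔV.
W = (117 kPa)(71.5 − 28.4 L) = (117)(43.1) = 5043 J.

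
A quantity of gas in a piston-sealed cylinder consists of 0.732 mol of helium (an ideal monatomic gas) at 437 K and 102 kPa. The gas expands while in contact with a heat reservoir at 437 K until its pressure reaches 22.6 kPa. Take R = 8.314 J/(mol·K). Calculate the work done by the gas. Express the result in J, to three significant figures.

Isothermal process: W = nRT ln(V₂/V₁) = nRT ln(P₁/P₂).
W = (0.732)(8.314)(437) × ln(102/22.6)
  = 2660 × ln(4.513) = 2660 × 1.507
W_by_gas = 4008 J.

W ≈ 4010 J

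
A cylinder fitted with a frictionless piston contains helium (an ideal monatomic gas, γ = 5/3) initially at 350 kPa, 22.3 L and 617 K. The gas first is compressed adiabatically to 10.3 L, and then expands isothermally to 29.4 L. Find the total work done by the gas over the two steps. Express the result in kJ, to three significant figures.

W_total ≈ 5.81 kJ

Step 1 (adiabatic): W = (P₁V₁ − P₂V₂)/(γ−1) = (7805 − 13062)/0.667 = -7886 J.
After step 1: P = 1268 kPa, V = 10.3 L, T = 1033 K.
Step 2 (isothermal): W = P₁V₁ ln(V₂/V₁) = (13062) ln(29.4/10.3) = 13700 J.
W_total = -7886 + 13700 = 5814 J.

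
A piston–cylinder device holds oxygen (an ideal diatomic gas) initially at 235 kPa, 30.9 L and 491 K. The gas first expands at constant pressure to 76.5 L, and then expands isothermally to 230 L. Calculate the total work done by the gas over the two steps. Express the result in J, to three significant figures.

W_total ≈ 30500 J

Step 1 (isobaric): W = PΔV = (235 kPa)(76.5 − 30.9 L) = 10716 J.
After step 1: P = 235 kPa, V = 76.5 L, T = 1216 K.
Step 2 (isothermal): W = P₁V₁ ln(V₂/V₁) = (17978) ln(230/76.5) = 19789 J.
W_total = 10716 + 19789 = 30505 J.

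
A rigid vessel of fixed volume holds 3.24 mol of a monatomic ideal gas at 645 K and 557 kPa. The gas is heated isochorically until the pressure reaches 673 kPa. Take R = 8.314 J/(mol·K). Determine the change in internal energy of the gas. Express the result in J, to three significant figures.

Constant volume ⇒ W = 0, so Q = ΔU = nCᵥΔT with Cᵥ = 3R/2 = 12.47 J/(mol·K).
At constant V, T₂/T₁ = P₂/P₁ ⇒ ΔT = T₁(P₂/P₁ − 1) = 645·(673/557 − 1) = 134.3 K.
ΔU = (3.24)(12.47)(134.3) = 5428 J.

ΔU ≈ 5430 J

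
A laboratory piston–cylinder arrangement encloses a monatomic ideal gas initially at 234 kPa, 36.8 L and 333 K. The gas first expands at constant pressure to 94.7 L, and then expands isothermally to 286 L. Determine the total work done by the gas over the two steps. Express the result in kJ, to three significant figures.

Step 1 (isobaric): W = PΔV = (234 kPa)(94.7 − 36.8 L) = 13549 J.
After step 1: P = 234 kPa, V = 94.7 L, T = 856.9 K.
Step 2 (isothermal): W = P₁V₁ ln(V₂/V₁) = (22160) ln(286/94.7) = 24493 J.
W_total = 13549 + 24493 = 38041 J.

W_total ≈ 38.0 kJ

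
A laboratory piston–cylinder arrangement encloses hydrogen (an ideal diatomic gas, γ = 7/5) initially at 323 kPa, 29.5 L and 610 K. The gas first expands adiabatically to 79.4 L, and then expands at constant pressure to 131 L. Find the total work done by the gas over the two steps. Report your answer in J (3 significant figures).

W_total ≈ 12000 J

Step 1 (adiabatic): W = (P₁V₁ − P₂V₂)/(γ−1) = (9528 − 6412)/0.4 = 7790 J.
After step 1: P = 80.76 kPa, V = 79.4 L, T = 410.5 K.
Step 2 (isobaric): W = PΔV = (80.76 kPa)(131 − 79.4 L) = 4167 J.
W_total = 7790 + 4167 = 11957 J.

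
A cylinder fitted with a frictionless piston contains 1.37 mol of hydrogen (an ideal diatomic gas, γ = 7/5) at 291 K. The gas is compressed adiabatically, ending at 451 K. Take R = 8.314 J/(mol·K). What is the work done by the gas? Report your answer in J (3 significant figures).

W ≈ -4560 J

Adiabatic ⇒ Q = 0, so W_by = −ΔU = nCᵥ(T₁ − T₂).
Cᵥ = 5R/2 = 20.79 J/(mol·K).
W = (1.37)(20.79)(291 − 451) = -4556 J.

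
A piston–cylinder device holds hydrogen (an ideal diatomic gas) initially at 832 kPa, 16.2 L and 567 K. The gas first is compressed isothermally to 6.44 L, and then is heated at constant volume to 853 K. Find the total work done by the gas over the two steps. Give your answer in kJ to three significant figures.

W_total ≈ -12.4 kJ

Step 1 (isothermal): W = P₁V₁ ln(V₂/V₁) = (13478) ln(6.44/16.2) = -12434 J.
Step 2 (isochoric): W = 0 (constant volume).
W_total = -12434 + 0 = -12434 J.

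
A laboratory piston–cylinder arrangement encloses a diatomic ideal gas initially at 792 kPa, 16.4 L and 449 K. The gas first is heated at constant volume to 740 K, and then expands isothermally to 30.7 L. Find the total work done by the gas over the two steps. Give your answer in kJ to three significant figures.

W_total ≈ 13.4 kJ

Step 1 (isochoric): W = 0 (constant volume).
After step 1: P = 1305 kPa (V unchanged).
Step 2 (isothermal): W = P₁V₁ ln(V₂/V₁) = (21407) ln(30.7/16.4) = 13422 J.
W_total = 0 + 13422 = 13422 J.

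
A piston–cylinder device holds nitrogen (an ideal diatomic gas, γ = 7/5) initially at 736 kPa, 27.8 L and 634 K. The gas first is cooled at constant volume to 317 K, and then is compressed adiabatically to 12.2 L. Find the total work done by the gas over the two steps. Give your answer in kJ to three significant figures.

W_total ≈ -9.98 kJ

Step 1 (isochoric): W = 0 (constant volume).
After step 1: P = 368 kPa (V unchanged).
Step 2 (adiabatic): W = (P₁V₁ − P₂V₂)/(γ−1) = (10230 − 14222)/0.4 = -9979 J.
W_total = 0 − 9979 = -9979 J.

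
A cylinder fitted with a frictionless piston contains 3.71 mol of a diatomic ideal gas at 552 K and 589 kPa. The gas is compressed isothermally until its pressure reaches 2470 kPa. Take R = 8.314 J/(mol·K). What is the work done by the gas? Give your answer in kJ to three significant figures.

W ≈ -24.4 kJ

Isothermal process: W = nRT ln(V₂/V₁) = nRT ln(P₁/P₂).
W = (3.71)(8.314)(552) × ln(589/2470)
  = 17026 × ln(0.2385) = 17026 × -1.434
W_by_gas = -24408 J.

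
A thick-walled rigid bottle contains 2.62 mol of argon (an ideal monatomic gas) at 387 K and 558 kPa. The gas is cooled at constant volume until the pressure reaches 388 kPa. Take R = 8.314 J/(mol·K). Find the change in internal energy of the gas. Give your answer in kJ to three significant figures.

ΔU ≈ -3.85 kJ

Constant volume ⇒ W = 0, so Q = ΔU = nCᵥΔT with Cᵥ = 3R/2 = 12.47 J/(mol·K).
At constant V, T₂/T₁ = P₂/P₁ ⇒ ΔT = T₁(P₂/P₁ − 1) = 387·(388/558 − 1) = -117.9 K.
ΔU = (2.62)(12.47)(-117.9) = -3852 J.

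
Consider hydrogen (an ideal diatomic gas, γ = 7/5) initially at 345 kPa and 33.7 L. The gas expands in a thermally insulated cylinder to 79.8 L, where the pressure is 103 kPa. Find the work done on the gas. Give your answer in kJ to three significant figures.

Adiabatic: W = (P₁V₁ − P₂V₂)/(γ − 1) with γ = 7/5.
P₁V₁ = 11627 J, P₂V₂ = 8219 J.
W = (11627 − 8219) / 0.4 = 8518 J.
Work on gas = −W_by = -8518 J.

W ≈ -8.52 kJ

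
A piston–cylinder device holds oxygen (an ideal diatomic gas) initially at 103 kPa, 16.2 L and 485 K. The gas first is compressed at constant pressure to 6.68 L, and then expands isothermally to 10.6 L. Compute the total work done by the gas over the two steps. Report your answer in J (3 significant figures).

Step 1 (isobaric): W = PΔV = (103 kPa)(6.68 − 16.2 L) = -980.6 J.
After step 1: P = 103 kPa, V = 6.68 L, T = 200 K.
Step 2 (isothermal): W = P₁V₁ ln(V₂/V₁) = (688) ln(10.6/6.68) = 317.7 J.
W_total = -980.6 + 317.7 = -662.9 J.

W_total ≈ -663 J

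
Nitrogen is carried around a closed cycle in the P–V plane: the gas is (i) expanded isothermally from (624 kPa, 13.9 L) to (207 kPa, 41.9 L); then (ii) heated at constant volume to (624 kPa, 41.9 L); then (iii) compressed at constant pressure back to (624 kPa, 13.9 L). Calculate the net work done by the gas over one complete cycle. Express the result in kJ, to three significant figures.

Leg (i): W = PᵢVᵢ ln(V_f/Vᵢ) = (8674) ln(41.9/13.9) = 9570 J.
Leg (ii): W = 0.
Leg (iii): W = PΔV = (624)(13.9 − 41.9) = -17472 J.
W_net = 9570 − 17472 = -7902 J.

W_net ≈ -7.90 kJ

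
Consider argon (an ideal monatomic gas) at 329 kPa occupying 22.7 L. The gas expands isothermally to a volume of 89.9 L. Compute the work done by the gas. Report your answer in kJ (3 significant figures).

W ≈ 10.3 kJ

Isothermal: W = nRT ln(V₂/V₁) = P₁V₁ ln(V₂/V₁).
P₁V₁ = (329 kPa)(22.7 L) = 7468 J.
W = 7468 × ln(89.9/22.7) = 7468 × 1.376
W_by_gas = 10279 J.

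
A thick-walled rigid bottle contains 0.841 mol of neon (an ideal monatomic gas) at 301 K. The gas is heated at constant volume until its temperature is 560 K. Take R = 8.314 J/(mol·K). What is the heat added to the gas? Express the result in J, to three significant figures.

Constant volume ⇒ W = 0, so Q = ΔU = nCᵥΔT with Cᵥ = 3R/2 = 12.47 J/(mol·K).
ΔU = (0.841)(12.47)(560 − 301) = 2716 J.

Q ≈ 2720 J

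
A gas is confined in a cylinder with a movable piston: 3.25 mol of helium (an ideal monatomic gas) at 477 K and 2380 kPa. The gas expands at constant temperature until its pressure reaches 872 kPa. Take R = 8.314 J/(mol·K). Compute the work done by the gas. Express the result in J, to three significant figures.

Isothermal process: W = nRT ln(V₂/V₁) = nRT ln(P₁/P₂).
W = (3.25)(8.314)(477) × ln(2380/872)
  = 12889 × ln(2.729) = 12889 × 1.004
W_by_gas = 12941 J.

W ≈ 12900 J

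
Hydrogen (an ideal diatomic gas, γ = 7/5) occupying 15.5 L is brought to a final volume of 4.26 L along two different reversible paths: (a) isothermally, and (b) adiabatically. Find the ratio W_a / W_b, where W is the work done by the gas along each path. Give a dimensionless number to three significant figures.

W_a / W_b ≈ 0.764

Path (a) isothermal: W = P₁V₁ ln(V₂/V₁) → W_a/(P₁V₁) = -1.292.
Path (b) adiabatic: W = P₁V₁(1 − (V₁/V₂)^(γ−1))/(γ−1) → W_b/(P₁V₁) = -1.691.
W_a / W_b = -1.292 / -1.691 = 0.7638.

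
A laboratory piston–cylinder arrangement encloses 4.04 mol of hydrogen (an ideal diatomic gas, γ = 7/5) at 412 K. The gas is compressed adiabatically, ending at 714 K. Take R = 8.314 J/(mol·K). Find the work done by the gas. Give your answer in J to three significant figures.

Adiabatic ⇒ Q = 0, so W_by = −ΔU = nCᵥ(T₁ − T₂).
Cᵥ = 5R/2 = 20.79 J/(mol·K).
W = (4.04)(20.79)(412 − 714) = -25359 J.

W ≈ -25400 J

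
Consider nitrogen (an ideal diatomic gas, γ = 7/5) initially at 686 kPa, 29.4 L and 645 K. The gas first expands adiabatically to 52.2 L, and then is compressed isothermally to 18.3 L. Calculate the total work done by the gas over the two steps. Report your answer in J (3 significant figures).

W_total ≈ -6460 J

Step 1 (adiabatic): W = (P₁V₁ − P₂V₂)/(γ−1) = (20168 − 16030)/0.4 = 10345 J.
After step 1: P = 307.1 kPa, V = 52.2 L, T = 512.7 K.
Step 2 (isothermal): W = P₁V₁ ln(V₂/V₁) = (16030) ln(18.3/52.2) = -16803 J.
W_total = 10345 − 16803 = -6457 J.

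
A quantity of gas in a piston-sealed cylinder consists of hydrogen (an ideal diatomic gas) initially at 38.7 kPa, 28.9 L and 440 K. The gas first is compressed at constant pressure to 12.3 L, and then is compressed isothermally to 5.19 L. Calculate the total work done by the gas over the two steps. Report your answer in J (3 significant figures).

Step 1 (isobaric): W = PΔV = (38.7 kPa)(12.3 − 28.9 L) = -642.4 J.
After step 1: P = 38.7 kPa, V = 12.3 L, T = 187.3 K.
Step 2 (isothermal): W = P₁V₁ ln(V₂/V₁) = (476) ln(5.19/12.3) = -410.7 J.
W_total = -642.4 − 410.7 = -1053 J.

W_total ≈ -1050 J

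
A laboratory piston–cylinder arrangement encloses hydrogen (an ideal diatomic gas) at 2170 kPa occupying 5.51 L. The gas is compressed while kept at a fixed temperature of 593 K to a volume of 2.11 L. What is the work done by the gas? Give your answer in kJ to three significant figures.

W ≈ -11.5 kJ

Isothermal: W = nRT ln(V₂/V₁) = P₁V₁ ln(V₂/V₁).
P₁V₁ = (2170 kPa)(5.51 L) = 11957 J.
W = 11957 × ln(2.11/5.51) = 11957 × -0.9599
W_by_gas = -11477 J.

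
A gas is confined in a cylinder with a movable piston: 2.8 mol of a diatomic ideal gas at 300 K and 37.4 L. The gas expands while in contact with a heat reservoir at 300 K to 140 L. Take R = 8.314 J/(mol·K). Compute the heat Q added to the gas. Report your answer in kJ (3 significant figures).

Q ≈ 9.22 kJ

Isothermal ⇒ ΔU = 0, so Q = W = nRT ln(V₂/V₁).
Q = (2.8)(8.314)(300) ln(140/37.4) = 6984 × 1.32 = 9218 J.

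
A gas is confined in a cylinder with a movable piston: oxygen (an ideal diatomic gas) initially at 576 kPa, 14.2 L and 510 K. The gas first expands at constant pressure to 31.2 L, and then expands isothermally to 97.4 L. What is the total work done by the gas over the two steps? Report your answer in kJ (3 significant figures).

Step 1 (isobaric): W = PΔV = (576 kPa)(31.2 − 14.2 L) = 9792 J.
After step 1: P = 576 kPa, V = 31.2 L, T = 1121 K.
Step 2 (isothermal): W = P₁V₁ ln(V₂/V₁) = (17971) ln(97.4/31.2) = 20459 J.
W_total = 9792 + 20459 = 30251 J.

W_total ≈ 30.3 kJ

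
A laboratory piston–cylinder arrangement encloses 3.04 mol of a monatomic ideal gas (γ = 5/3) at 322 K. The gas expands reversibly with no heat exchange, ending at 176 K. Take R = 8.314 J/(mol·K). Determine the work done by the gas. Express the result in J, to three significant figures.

W ≈ 5540 J

Adiabatic ⇒ Q = 0, so W_by = −ΔU = nCᵥ(T₁ − T₂).
Cᵥ = 3R/2 = 12.47 J/(mol·K).
W = (3.04)(12.47)(322 − 176) = 5535 J.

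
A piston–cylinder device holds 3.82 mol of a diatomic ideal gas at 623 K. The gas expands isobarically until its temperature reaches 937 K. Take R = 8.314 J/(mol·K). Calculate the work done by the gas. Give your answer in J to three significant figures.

W ≈ 9970 J

Isobaric: W = P ΔV = nR ΔT.
W = (3.82)(8.314)(937 − 623) = 9972 J.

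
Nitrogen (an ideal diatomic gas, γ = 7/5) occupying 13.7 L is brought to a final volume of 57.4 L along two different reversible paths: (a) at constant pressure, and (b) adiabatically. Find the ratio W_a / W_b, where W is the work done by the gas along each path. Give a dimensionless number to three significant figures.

Path (a) isobaric: W = P₁(V₂ − V₁) → W_a/(P₁V₁) = 3.19.
Path (b) adiabatic: W = P₁V₁(1 − (V₁/V₂)^(γ−1))/(γ−1) → W_b/(P₁V₁) = 1.091.
W_a / W_b = 3.19 / 1.091 = 2.925.

W_a / W_b ≈ 2.93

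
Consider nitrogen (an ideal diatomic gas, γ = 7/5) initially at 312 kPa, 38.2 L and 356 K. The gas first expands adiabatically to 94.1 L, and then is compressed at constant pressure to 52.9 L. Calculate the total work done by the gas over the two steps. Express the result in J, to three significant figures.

W_total ≈ 5380 J

Step 1 (adiabatic): W = (P₁V₁ − P₂V₂)/(γ−1) = (11918 − 8310)/0.4 = 9021 J.
After step 1: P = 88.31 kPa, V = 94.1 L, T = 248.2 K.
Step 2 (isobaric): W = PΔV = (88.31 kPa)(52.9 − 94.1 L) = -3638 J.
W_total = 9021 − 3638 = 5382 J.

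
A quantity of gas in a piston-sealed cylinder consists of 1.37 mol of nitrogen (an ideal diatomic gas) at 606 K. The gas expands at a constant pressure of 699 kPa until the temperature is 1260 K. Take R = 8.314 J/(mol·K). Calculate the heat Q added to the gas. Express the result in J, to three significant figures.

Q ≈ 26100 J

Isobaric: W = nRΔT = (1.37)(8.314)(654) = 7449 J.
ΔU = nCᵥΔT with Cᵥ = 5R/2: ΔU = (1.37)(20.79)(654) = 18623 J.
Q = ΔU + W = 18623 + 7449 = 26072 J.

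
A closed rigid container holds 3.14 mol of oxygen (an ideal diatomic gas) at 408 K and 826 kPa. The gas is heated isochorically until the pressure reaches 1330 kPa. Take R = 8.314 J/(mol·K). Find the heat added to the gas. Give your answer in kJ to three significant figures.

Q ≈ 16.2 kJ

Constant volume ⇒ W = 0, so Q = ΔU = nCᵥΔT with Cᵥ = 5R/2 = 20.79 J/(mol·K).
At constant V, T₂/T₁ = P₂/P₁ ⇒ ΔT = T₁(P₂/P₁ − 1) = 408·(1330/826 − 1) = 248.9 K.
ΔU = (3.14)(20.79)(248.9) = 16248 J.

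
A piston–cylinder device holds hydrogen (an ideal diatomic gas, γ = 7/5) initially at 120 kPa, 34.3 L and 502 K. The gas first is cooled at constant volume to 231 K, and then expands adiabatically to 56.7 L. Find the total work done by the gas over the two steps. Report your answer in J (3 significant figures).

W_total ≈ 862 J

Step 1 (isochoric): W = 0 (constant volume).
After step 1: P = 55.22 kPa (V unchanged).
Step 2 (adiabatic): W = (P₁V₁ − P₂V₂)/(γ−1) = (1894 − 1549)/0.4 = 862.4 J.
W_total = 0 + 862.4 = 862.4 J.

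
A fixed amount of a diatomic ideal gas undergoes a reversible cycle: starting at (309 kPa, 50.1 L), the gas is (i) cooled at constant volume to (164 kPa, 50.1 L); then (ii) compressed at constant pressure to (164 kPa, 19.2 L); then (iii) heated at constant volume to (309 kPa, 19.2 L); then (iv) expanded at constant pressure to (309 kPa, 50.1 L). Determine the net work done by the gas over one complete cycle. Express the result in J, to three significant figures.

Constant-volume legs do no work.
W(ii) = (164)(19.2 − 50.1) = -5068 J; W(iv) = (309)(50.1 − 19.2) = 9548 J.
W_net = -5068 + 9548 = 4480 J (the clockwise enclosed area).

W_net ≈ 4480 J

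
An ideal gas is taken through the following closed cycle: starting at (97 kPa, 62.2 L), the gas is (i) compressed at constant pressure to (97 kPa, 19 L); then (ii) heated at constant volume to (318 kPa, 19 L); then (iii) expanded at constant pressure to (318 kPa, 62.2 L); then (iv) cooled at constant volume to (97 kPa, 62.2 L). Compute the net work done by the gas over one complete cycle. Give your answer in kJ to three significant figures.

Constant-volume legs do no work.
W(i) = (97)(19 − 62.2) = -4190 J; W(iii) = (318)(62.2 − 19) = 13738 J.
W_net = -4190 + 13738 = 9547 J (the clockwise enclosed area).

W_net ≈ 9.55 kJ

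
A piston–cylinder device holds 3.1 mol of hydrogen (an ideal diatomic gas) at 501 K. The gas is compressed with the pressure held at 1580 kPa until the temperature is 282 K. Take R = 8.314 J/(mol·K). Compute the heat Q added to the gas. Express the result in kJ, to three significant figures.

Isobaric: W = nRΔT = (3.1)(8.314)(-219) = -5644 J.
ΔU = nCᵥΔT with Cᵥ = 5R/2: ΔU = (3.1)(20.79)(-219) = -14111 J.
Q = ΔU + W = -14111 − 5644 = -19755 J.

Q ≈ -19.8 kJ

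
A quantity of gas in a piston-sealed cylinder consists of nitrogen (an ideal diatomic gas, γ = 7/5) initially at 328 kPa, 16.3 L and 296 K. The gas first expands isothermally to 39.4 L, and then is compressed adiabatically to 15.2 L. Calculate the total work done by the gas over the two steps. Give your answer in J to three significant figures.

W_total ≈ -1480 J

Step 1 (isothermal): W = P₁V₁ ln(V₂/V₁) = (5346) ln(39.4/16.3) = 4719 J.
After step 1: P = 135.7 kPa, V = 39.4 L, T = 296 K.
Step 2 (adiabatic): W = (P₁V₁ − P₂V₂)/(γ−1) = (5346 − 7826)/0.4 = -6198 J.
W_total = 4719 − 6198 = -1479 J.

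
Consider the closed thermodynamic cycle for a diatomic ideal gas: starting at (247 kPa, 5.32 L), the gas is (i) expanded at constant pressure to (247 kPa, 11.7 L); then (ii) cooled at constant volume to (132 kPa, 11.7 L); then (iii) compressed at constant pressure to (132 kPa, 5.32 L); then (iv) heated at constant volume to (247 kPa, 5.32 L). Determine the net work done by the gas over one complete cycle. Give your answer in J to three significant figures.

Constant-volume legs do no work.
W(i) = (247)(11.7 − 5.32) = 1576 J; W(iii) = (132)(5.32 − 11.7) = -842.2 J.
W_net = 1576 − 842.2 = 733.7 J (the clockwise enclosed area).

W_net ≈ 734 J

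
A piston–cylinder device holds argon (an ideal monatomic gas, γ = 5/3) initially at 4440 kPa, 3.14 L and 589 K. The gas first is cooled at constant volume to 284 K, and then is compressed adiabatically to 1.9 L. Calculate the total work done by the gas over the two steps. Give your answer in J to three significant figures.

W_total ≈ -4010 J

Step 1 (isochoric): W = 0 (constant volume).
After step 1: P = 2141 kPa (V unchanged).
Step 2 (adiabatic): W = (P₁V₁ − P₂V₂)/(γ−1) = (6722 − 9397)/0.667 = -4011 J.
W_total = 0 − 4011 = -4011 J.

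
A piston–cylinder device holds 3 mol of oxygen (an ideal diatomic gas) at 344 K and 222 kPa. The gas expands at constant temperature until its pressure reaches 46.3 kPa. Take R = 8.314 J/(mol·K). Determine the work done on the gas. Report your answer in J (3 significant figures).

W ≈ -13400 J

Isothermal process: W = nRT ln(V₂/V₁) = nRT ln(P₁/P₂).
W = (3)(8.314)(344) × ln(222/46.3)
  = 8580 × ln(4.795) = 8580 × 1.568
W_by_gas = 13450 J; work on gas = −W_by = -13450 J.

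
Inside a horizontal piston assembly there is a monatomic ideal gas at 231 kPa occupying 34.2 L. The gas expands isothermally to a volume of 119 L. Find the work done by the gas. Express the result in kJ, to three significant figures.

W ≈ 9.85 kJ

Isothermal: W = nRT ln(V₂/V₁) = P₁V₁ ln(V₂/V₁).
P₁V₁ = (231 kPa)(34.2 L) = 7900 J.
W = 7900 × ln(119/34.2) = 7900 × 1.247
W_by_gas = 9851 J.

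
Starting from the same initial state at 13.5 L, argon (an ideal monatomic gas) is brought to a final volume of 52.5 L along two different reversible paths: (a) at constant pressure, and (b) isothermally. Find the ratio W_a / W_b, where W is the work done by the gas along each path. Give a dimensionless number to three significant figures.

W_a / W_b ≈ 2.13

Path (a) isobaric: W = P₁(V₂ − V₁) → W_a/(P₁V₁) = 2.889.
Path (b) isothermal: W = P₁V₁ ln(V₂/V₁) → W_b/(P₁V₁) = 1.358.
W_a / W_b = 2.889 / 1.358 = 2.127.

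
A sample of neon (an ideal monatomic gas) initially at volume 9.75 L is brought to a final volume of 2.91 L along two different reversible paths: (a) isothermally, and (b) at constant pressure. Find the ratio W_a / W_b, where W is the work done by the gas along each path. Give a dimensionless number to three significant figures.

W_a / W_b ≈ 1.72

Path (a) isothermal: W = P₁V₁ ln(V₂/V₁) → W_a/(P₁V₁) = -1.209.
Path (b) isobaric: W = P₁(V₂ − V₁) → W_b/(P₁V₁) = -0.7015.
W_a / W_b = -1.209 / -0.7015 = 1.724.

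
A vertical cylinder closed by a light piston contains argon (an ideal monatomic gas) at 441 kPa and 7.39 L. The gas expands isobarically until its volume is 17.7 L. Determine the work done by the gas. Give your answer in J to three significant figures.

W ≈ 4550 J

Isobaric: W = P ΔV.
W = (441 kPa)(17.7 − 7.39 L) = (441)(10.31) = 4547 J.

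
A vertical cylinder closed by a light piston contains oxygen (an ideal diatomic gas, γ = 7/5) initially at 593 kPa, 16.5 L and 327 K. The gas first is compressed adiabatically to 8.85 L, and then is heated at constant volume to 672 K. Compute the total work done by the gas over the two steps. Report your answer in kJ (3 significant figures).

Step 1 (adiabatic): W = (P₁V₁ − P₂V₂)/(γ−1) = (9784 − 12553)/0.4 = -6922 J.
Step 2 (isochoric): W = 0 (constant volume).
W_total = -6922 + 0 = -6922 J.

W_total ≈ -6.92 kJ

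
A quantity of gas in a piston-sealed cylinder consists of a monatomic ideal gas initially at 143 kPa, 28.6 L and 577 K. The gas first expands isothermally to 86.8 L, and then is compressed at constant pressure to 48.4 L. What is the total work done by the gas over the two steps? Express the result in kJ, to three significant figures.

Step 1 (isothermal): W = P₁V₁ ln(V₂/V₁) = (4090) ln(86.8/28.6) = 4540 J.
After step 1: P = 47.12 kPa, V = 86.8 L, T = 577 K.
Step 2 (isobaric): W = PΔV = (47.12 kPa)(48.4 − 86.8 L) = -1809 J.
W_total = 4540 − 1809 = 2731 J.

W_total ≈ 2.73 kJ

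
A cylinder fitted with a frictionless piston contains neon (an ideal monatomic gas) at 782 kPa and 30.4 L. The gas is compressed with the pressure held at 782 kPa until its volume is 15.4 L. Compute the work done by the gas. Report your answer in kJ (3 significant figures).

W ≈ -11.7 kJ

Isobaric: W = P ΔV.
W = (782 kPa)(15.4 − 30.4 L) = (782)(-15) = -11730 J.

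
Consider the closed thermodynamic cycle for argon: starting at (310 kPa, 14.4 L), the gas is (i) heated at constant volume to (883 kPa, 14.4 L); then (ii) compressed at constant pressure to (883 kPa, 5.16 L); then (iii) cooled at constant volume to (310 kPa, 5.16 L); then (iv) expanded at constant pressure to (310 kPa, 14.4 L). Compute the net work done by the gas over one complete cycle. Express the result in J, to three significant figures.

W_net ≈ -5290 J

Constant-volume legs do no work.
W(ii) = (883)(5.16 − 14.4) = -8159 J; W(iv) = (310)(14.4 − 5.16) = 2864 J.
W_net = -8159 + 2864 = -5295 J (the counter-clockwise enclosed area).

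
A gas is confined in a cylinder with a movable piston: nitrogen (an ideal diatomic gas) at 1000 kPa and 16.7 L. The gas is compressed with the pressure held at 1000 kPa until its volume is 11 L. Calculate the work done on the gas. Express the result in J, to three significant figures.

Isobaric: W = P ΔV.
W = (1000 kPa)(11 − 16.7 L) = (1000)(-5.7) = -5700 J.
Work on gas = −W_by = 5700 J.

W ≈ 5700 J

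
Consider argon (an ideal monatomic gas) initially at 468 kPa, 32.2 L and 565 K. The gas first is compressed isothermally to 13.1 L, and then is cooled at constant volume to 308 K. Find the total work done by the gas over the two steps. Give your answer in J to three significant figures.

Step 1 (isothermal): W = P₁V₁ ln(V₂/V₁) = (15070) ln(13.1/32.2) = -13553 J.
Step 2 (isochoric): W = 0 (constant volume).
W_total = -13553 + 0 = -13553 J.

W_total ≈ -13600 J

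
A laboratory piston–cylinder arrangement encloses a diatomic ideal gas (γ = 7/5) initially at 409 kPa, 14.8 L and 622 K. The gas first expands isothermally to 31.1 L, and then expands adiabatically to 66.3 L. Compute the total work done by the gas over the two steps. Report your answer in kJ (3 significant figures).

W_total ≈ 8.45 kJ

Step 1 (isothermal): W = P₁V₁ ln(V₂/V₁) = (6053) ln(31.1/14.8) = 4495 J.
After step 1: P = 194.6 kPa, V = 31.1 L, T = 622 K.
Step 2 (adiabatic): W = (P₁V₁ − P₂V₂)/(γ−1) = (6053 − 4472)/0.4 = 3953 J.
W_total = 4495 + 3953 = 8448 J.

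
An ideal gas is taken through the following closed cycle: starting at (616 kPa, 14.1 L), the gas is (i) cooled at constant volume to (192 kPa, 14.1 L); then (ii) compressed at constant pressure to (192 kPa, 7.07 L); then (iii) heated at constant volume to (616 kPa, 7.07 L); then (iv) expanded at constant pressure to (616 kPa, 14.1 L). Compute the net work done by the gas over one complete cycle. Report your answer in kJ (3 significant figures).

W_net ≈ 2.98 kJ

Constant-volume legs do no work.
W(ii) = (192)(7.07 − 14.1) = -1350 J; W(iv) = (616)(14.1 − 7.07) = 4330 J.
W_net = -1350 + 4330 = 2981 J (the clockwise enclosed area).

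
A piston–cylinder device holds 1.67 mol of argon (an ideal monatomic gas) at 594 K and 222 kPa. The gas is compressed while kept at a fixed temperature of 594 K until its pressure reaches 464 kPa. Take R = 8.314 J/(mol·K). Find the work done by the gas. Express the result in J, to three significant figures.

Isothermal process: W = nRT ln(V₂/V₁) = nRT ln(P₁/P₂).
W = (1.67)(8.314)(594) × ln(222/464)
  = 8247 × ln(0.4784) = 8247 × -0.7372
W_by_gas = -6080 J.

W ≈ -6080 J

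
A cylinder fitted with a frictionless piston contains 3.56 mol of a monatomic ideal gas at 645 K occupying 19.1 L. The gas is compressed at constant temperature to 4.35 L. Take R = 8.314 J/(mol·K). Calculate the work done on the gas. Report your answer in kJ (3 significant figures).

W ≈ 28.2 kJ

Isothermal: W = nRT ln(V₂/V₁).
W = (3.56)(8.314)(645) × ln(4.35/19.1)
  = 19091 × -1.48
W_by_gas = -28245 J; work on gas = −W_by = 28245 J.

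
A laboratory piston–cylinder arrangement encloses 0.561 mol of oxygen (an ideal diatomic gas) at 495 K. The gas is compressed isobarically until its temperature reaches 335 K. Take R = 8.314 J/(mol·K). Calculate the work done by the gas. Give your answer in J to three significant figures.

Isobaric: W = P ΔV = nR ΔT.
W = (0.561)(8.314)(335 − 495) = -746.3 J.

W ≈ -746 J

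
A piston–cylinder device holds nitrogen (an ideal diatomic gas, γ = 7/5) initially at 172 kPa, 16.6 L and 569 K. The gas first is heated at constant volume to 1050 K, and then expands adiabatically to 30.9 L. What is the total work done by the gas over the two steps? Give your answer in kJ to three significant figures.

Step 1 (isochoric): W = 0 (constant volume).
After step 1: P = 317.4 kPa (V unchanged).
Step 2 (adiabatic): W = (P₁V₁ − P₂V₂)/(γ−1) = (5269 − 4109)/0.4 = 2899 J.
W_total = 0 + 2899 = 2899 J.

W_total ≈ 2.90 kJ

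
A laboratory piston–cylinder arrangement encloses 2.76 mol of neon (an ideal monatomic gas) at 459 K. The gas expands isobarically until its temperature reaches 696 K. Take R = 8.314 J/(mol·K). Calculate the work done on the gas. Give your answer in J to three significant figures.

Isobaric: W = P ΔV = nR ΔT.
W = (2.76)(8.314)(696 − 459) = 5438 J.
Work on gas = −W_by = -5438 J.

W ≈ -5440 J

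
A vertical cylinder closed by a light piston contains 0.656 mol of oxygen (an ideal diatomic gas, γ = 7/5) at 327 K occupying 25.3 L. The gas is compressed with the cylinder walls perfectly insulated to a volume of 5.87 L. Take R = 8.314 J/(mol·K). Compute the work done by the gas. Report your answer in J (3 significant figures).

W ≈ -3540 J

Adiabatic: TV^(γ−1) = const with γ = 7/5.
T₂ = T₁ (V₁/V₂)^(γ−1) = 327 × (25.3/5.87)^0.4 = 327 × 1.794 = 586.6 K.
W_by = nCᵥ(T₁ − T₂) = (0.656)(20.79)(327 − 586.6) = -3540 J.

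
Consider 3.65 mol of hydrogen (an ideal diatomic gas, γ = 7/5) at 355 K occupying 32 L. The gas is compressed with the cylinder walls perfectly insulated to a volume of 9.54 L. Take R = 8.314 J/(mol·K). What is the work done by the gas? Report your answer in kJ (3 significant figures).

Adiabatic: TV^(γ−1) = const with γ = 7/5.
T₂ = T₁ (V₁/V₂)^(γ−1) = 355 × (32/9.54)^0.4 = 355 × 1.623 = 576.1 K.
W_by = nCᵥ(T₁ − T₂) = (3.65)(20.79)(355 − 576.1) = -16771 J.

W ≈ -16.8 kJ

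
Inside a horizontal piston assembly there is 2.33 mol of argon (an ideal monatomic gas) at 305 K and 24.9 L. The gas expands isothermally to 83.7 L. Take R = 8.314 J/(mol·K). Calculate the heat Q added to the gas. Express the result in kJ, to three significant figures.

Isothermal ⇒ ΔU = 0, so Q = W = nRT ln(V₂/V₁).
Q = (2.33)(8.314)(305) ln(83.7/24.9) = 5908 × 1.212 = 7163 J.

Q ≈ 7.16 kJ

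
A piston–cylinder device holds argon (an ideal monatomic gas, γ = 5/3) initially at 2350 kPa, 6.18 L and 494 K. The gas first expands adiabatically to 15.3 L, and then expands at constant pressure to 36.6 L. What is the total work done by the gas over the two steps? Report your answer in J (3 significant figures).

W_total ≈ 20900 J

Step 1 (adiabatic): W = (P₁V₁ − P₂V₂)/(γ−1) = (14523 − 7936)/0.667 = 9881 J.
After step 1: P = 518.7 kPa, V = 15.3 L, T = 269.9 K.
Step 2 (isobaric): W = PΔV = (518.7 kPa)(36.6 − 15.3 L) = 11048 J.
W_total = 9881 + 11048 = 20929 J.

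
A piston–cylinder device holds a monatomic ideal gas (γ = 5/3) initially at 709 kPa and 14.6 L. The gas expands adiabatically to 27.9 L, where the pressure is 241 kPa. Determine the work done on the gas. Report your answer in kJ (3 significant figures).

Adiabatic: W = (P₁V₁ − P₂V₂)/(γ − 1) with γ = 5/3.
P₁V₁ = 10351 J, P₂V₂ = 6724 J.
W = (10351 − 6724) / 0.6667 = 5441 J.
Work on gas = −W_by = -5441 J.

W ≈ -5.44 kJ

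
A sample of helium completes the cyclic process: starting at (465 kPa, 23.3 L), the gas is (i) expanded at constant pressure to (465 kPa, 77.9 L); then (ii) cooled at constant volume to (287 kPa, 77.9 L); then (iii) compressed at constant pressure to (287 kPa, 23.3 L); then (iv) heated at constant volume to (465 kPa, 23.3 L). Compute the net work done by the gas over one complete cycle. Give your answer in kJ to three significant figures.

W_net ≈ 9.72 kJ

Constant-volume legs do no work.
W(i) = (465)(77.9 − 23.3) = 25389 J; W(iii) = (287)(23.3 − 77.9) = -15670 J.
W_net = 25389 − 15670 = 9719 J (the clockwise enclosed area).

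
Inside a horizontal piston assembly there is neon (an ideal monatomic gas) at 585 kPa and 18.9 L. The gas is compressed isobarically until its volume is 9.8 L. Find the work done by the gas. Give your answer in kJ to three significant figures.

W ≈ -5.32 kJ

Isobaric: W = P ΔV.
W = (585 kPa)(9.8 − 18.9 L) = (585)(-9.1) = -5323 J.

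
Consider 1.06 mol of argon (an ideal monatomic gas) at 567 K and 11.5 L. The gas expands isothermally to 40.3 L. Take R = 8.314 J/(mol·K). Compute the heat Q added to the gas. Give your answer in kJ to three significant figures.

Isothermal ⇒ ΔU = 0, so Q = W = nRT ln(V₂/V₁).
Q = (1.06)(8.314)(567) ln(40.3/11.5) = 4997 × 1.254 = 6266 J.

Q ≈ 6.27 kJ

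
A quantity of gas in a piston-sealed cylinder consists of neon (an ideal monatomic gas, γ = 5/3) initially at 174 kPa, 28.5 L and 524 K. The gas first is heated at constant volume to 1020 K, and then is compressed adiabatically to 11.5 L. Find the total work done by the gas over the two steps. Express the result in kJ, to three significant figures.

W_total ≈ -12.0 kJ

Step 1 (isochoric): W = 0 (constant volume).
After step 1: P = 338.7 kPa (V unchanged).
Step 2 (adiabatic): W = (P₁V₁ − P₂V₂)/(γ−1) = (9653 − 17678)/0.667 = -12037 J.
W_total = 0 − 12037 = -12037 J.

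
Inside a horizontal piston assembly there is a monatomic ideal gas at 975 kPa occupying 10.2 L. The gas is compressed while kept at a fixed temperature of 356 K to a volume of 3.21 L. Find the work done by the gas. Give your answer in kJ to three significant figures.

W ≈ -11.5 kJ

Isothermal: W = nRT ln(V₂/V₁) = P₁V₁ ln(V₂/V₁).
P₁V₁ = (975 kPa)(10.2 L) = 9945 J.
W = 9945 × ln(3.21/10.2) = 9945 × -1.156
W_by_gas = -11498 J.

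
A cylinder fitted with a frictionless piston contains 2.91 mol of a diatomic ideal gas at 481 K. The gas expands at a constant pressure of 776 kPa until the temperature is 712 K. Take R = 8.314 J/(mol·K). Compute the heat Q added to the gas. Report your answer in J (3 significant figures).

Isobaric: W = nRΔT = (2.91)(8.314)(231) = 5589 J.
ΔU = nCᵥΔT with Cᵥ = 5R/2: ΔU = (2.91)(20.79)(231) = 13972 J.
Q = ΔU + W = 13972 + 5589 = 19561 J.

Q ≈ 19600 J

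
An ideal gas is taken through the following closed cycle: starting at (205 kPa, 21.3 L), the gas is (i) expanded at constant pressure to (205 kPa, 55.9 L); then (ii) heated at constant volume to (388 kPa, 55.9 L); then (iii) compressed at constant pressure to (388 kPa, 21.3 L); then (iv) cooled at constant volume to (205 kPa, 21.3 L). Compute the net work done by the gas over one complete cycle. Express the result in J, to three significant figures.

W_net ≈ -6330 J

Constant-volume legs do no work.
W(i) = (205)(55.9 − 21.3) = 7093 J; W(iii) = (388)(21.3 − 55.9) = -13425 J.
W_net = 7093 − 13425 = -6332 J (the counter-clockwise enclosed area).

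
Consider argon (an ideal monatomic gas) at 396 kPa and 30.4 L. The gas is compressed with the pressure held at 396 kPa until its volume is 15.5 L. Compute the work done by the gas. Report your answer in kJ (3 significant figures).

Isobaric: W = P ΔV.
W = (396 kPa)(15.5 − 30.4 L) = (396)(-14.9) = -5900 J.

W ≈ -5.90 kJ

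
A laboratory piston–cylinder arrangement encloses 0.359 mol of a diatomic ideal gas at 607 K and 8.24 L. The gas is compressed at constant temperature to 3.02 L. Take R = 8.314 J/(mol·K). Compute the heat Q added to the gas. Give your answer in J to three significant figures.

Isothermal ⇒ ΔU = 0, so Q = W = nRT ln(V₂/V₁).
Q = (0.359)(8.314)(607) ln(3.02/8.24) = 1812 × -1.004 = -1819 J.

Q ≈ -1820 J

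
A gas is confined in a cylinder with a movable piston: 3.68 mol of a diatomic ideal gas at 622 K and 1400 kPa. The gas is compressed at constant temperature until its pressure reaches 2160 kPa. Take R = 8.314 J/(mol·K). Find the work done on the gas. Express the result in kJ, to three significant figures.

W ≈ 8.25 kJ

Isothermal process: W = nRT ln(V₂/V₁) = nRT ln(P₁/P₂).
W = (3.68)(8.314)(622) × ln(1400/2160)
  = 19030 × ln(0.6481) = 19030 × -0.4336
W_by_gas = -8252 J; work on gas = −W_by = 8252 J.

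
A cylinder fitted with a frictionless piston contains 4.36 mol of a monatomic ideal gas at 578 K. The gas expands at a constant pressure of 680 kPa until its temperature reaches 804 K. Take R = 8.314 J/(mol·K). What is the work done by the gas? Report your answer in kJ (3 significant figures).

W ≈ 8.19 kJ

Isobaric: W = P ΔV = nR ΔT.
W = (4.36)(8.314)(804 − 578) = 8192 J.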